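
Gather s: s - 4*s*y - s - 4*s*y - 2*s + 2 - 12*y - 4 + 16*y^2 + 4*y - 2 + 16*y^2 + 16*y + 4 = s*(-8*y - 2) + 32*y^2 + 8*y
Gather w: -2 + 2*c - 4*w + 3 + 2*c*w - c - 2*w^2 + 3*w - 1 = c - 2*w^2 + w*(2*c - 1)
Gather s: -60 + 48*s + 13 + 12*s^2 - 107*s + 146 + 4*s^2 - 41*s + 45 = 16*s^2 - 100*s + 144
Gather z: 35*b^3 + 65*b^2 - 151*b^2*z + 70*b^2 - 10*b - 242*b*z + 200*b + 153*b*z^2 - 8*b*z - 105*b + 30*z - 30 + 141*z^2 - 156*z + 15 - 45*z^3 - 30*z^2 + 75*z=35*b^3 + 135*b^2 + 85*b - 45*z^3 + z^2*(153*b + 111) + z*(-151*b^2 - 250*b - 51) - 15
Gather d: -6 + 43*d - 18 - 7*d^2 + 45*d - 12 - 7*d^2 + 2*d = -14*d^2 + 90*d - 36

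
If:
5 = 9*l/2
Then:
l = 10/9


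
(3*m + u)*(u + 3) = 3*m*u + 9*m + u^2 + 3*u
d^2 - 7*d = d*(d - 7)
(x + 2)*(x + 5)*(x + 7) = x^3 + 14*x^2 + 59*x + 70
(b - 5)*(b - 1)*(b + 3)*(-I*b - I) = -I*b^4 + 2*I*b^3 + 16*I*b^2 - 2*I*b - 15*I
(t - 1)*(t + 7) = t^2 + 6*t - 7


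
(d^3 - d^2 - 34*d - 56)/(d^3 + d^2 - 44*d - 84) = (d + 4)/(d + 6)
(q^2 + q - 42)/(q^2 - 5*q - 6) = (q + 7)/(q + 1)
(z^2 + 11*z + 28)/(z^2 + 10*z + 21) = (z + 4)/(z + 3)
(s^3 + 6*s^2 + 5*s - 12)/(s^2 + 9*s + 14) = (s^3 + 6*s^2 + 5*s - 12)/(s^2 + 9*s + 14)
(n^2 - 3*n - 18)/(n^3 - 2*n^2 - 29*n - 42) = (n - 6)/(n^2 - 5*n - 14)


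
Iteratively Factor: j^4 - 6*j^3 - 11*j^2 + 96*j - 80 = (j + 4)*(j^3 - 10*j^2 + 29*j - 20) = (j - 1)*(j + 4)*(j^2 - 9*j + 20) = (j - 4)*(j - 1)*(j + 4)*(j - 5)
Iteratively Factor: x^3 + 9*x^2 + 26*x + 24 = (x + 2)*(x^2 + 7*x + 12) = (x + 2)*(x + 3)*(x + 4)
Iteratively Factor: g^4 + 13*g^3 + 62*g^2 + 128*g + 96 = (g + 2)*(g^3 + 11*g^2 + 40*g + 48) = (g + 2)*(g + 4)*(g^2 + 7*g + 12) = (g + 2)*(g + 4)^2*(g + 3)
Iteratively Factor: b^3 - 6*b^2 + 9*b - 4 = (b - 4)*(b^2 - 2*b + 1) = (b - 4)*(b - 1)*(b - 1)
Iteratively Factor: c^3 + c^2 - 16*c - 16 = (c - 4)*(c^2 + 5*c + 4) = (c - 4)*(c + 1)*(c + 4)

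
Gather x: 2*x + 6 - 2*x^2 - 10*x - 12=-2*x^2 - 8*x - 6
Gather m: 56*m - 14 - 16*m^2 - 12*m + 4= -16*m^2 + 44*m - 10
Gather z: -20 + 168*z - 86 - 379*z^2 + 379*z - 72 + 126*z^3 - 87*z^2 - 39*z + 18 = 126*z^3 - 466*z^2 + 508*z - 160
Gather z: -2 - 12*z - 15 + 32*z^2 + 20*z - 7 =32*z^2 + 8*z - 24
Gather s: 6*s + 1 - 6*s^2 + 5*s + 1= -6*s^2 + 11*s + 2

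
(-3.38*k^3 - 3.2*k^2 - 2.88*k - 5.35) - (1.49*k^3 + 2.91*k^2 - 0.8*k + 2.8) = -4.87*k^3 - 6.11*k^2 - 2.08*k - 8.15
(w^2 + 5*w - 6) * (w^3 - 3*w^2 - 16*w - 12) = w^5 + 2*w^4 - 37*w^3 - 74*w^2 + 36*w + 72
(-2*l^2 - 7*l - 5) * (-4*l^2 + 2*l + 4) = 8*l^4 + 24*l^3 - 2*l^2 - 38*l - 20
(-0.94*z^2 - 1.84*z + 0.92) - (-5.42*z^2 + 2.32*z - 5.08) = 4.48*z^2 - 4.16*z + 6.0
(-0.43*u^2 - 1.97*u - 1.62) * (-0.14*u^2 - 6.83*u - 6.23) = 0.0602*u^4 + 3.2127*u^3 + 16.3608*u^2 + 23.3377*u + 10.0926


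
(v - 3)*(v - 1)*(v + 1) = v^3 - 3*v^2 - v + 3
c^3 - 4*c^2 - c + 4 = (c - 4)*(c - 1)*(c + 1)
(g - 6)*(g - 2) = g^2 - 8*g + 12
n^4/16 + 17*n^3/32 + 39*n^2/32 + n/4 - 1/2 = (n/4 + 1/4)*(n/4 + 1)*(n - 1/2)*(n + 4)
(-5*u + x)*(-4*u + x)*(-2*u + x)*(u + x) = -40*u^4 - 2*u^3*x + 27*u^2*x^2 - 10*u*x^3 + x^4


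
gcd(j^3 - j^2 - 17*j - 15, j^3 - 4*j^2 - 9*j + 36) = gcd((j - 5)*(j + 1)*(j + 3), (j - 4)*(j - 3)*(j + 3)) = j + 3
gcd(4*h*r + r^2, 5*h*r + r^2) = r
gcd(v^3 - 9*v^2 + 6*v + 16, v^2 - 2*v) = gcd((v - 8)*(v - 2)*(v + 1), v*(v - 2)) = v - 2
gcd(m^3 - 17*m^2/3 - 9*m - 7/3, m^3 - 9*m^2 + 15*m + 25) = m + 1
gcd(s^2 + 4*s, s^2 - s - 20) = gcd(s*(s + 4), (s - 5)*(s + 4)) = s + 4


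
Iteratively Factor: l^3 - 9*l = (l)*(l^2 - 9) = l*(l - 3)*(l + 3)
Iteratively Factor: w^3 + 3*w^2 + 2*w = (w + 2)*(w^2 + w) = (w + 1)*(w + 2)*(w)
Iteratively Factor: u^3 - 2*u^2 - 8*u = (u)*(u^2 - 2*u - 8) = u*(u + 2)*(u - 4)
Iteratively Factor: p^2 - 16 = (p + 4)*(p - 4)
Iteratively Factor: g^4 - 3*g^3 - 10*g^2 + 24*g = (g - 2)*(g^3 - g^2 - 12*g) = g*(g - 2)*(g^2 - g - 12) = g*(g - 2)*(g + 3)*(g - 4)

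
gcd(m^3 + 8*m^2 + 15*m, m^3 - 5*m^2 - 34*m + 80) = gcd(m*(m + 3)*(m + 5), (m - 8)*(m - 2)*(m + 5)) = m + 5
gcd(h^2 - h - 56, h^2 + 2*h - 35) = h + 7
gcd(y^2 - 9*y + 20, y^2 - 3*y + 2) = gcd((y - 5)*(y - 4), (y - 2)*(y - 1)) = 1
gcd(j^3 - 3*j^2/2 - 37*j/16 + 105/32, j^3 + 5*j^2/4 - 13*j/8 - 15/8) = j^2 + j/4 - 15/8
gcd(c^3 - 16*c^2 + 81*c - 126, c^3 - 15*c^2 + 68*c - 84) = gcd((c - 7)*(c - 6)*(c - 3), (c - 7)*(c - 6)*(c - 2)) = c^2 - 13*c + 42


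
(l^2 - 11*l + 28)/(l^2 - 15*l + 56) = (l - 4)/(l - 8)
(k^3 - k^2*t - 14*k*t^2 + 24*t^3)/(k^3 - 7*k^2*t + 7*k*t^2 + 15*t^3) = (-k^2 - 2*k*t + 8*t^2)/(-k^2 + 4*k*t + 5*t^2)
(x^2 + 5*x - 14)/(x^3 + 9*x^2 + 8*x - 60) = (x + 7)/(x^2 + 11*x + 30)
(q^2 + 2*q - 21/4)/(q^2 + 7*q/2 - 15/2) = (q + 7/2)/(q + 5)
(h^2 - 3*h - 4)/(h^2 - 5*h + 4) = (h + 1)/(h - 1)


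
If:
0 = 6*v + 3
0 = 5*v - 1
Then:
No Solution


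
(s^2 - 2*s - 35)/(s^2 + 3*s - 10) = (s - 7)/(s - 2)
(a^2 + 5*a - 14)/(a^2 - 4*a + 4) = (a + 7)/(a - 2)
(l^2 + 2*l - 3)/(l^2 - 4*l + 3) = (l + 3)/(l - 3)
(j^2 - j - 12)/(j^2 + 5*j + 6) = (j - 4)/(j + 2)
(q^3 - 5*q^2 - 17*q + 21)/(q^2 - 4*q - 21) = q - 1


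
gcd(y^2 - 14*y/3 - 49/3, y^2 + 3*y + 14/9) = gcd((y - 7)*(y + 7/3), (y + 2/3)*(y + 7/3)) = y + 7/3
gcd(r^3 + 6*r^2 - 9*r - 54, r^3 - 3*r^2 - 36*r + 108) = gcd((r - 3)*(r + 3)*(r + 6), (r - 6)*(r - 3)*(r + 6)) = r^2 + 3*r - 18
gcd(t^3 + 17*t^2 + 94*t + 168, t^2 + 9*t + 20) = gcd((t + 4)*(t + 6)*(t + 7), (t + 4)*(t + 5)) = t + 4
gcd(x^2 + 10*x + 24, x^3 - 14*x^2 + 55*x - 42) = 1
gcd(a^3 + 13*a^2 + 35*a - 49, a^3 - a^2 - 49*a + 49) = a^2 + 6*a - 7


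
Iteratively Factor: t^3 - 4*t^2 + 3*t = (t - 1)*(t^2 - 3*t) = (t - 3)*(t - 1)*(t)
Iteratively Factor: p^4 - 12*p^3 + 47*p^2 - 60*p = (p)*(p^3 - 12*p^2 + 47*p - 60) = p*(p - 5)*(p^2 - 7*p + 12) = p*(p - 5)*(p - 4)*(p - 3)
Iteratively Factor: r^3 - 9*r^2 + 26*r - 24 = (r - 3)*(r^2 - 6*r + 8) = (r - 4)*(r - 3)*(r - 2)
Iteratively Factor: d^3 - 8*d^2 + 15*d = (d - 5)*(d^2 - 3*d) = d*(d - 5)*(d - 3)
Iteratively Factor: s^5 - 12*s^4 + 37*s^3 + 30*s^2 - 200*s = (s - 4)*(s^4 - 8*s^3 + 5*s^2 + 50*s) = (s - 5)*(s - 4)*(s^3 - 3*s^2 - 10*s) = (s - 5)^2*(s - 4)*(s^2 + 2*s) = s*(s - 5)^2*(s - 4)*(s + 2)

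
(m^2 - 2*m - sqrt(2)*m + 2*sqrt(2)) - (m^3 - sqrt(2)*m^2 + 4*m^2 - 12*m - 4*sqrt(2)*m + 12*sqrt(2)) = -m^3 - 3*m^2 + sqrt(2)*m^2 + 3*sqrt(2)*m + 10*m - 10*sqrt(2)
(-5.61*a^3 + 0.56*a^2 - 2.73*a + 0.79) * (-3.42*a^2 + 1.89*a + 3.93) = 19.1862*a^5 - 12.5181*a^4 - 11.6523*a^3 - 5.6607*a^2 - 9.2358*a + 3.1047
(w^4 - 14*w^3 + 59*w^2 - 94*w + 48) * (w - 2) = w^5 - 16*w^4 + 87*w^3 - 212*w^2 + 236*w - 96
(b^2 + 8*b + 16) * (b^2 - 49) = b^4 + 8*b^3 - 33*b^2 - 392*b - 784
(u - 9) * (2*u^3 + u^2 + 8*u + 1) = 2*u^4 - 17*u^3 - u^2 - 71*u - 9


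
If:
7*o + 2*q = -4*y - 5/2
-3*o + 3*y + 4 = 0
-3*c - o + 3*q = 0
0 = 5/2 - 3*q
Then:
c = 79/99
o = 7/66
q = 5/6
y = -27/22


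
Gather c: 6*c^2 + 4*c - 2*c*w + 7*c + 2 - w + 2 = 6*c^2 + c*(11 - 2*w) - w + 4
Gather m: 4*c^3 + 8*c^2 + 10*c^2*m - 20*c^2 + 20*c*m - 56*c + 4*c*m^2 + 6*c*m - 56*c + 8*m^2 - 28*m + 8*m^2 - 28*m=4*c^3 - 12*c^2 - 112*c + m^2*(4*c + 16) + m*(10*c^2 + 26*c - 56)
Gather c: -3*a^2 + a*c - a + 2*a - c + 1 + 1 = -3*a^2 + a + c*(a - 1) + 2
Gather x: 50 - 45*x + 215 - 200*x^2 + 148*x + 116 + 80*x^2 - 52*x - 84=-120*x^2 + 51*x + 297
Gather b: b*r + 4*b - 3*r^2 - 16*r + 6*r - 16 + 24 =b*(r + 4) - 3*r^2 - 10*r + 8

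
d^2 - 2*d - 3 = (d - 3)*(d + 1)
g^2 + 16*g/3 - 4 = (g - 2/3)*(g + 6)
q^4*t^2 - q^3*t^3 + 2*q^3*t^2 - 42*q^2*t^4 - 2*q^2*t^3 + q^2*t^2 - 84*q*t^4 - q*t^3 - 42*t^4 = (q - 7*t)*(q + 6*t)*(q*t + t)^2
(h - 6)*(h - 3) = h^2 - 9*h + 18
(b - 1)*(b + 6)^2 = b^3 + 11*b^2 + 24*b - 36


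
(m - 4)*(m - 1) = m^2 - 5*m + 4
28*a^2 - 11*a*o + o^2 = (-7*a + o)*(-4*a + o)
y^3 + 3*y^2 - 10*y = y*(y - 2)*(y + 5)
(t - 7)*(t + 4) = t^2 - 3*t - 28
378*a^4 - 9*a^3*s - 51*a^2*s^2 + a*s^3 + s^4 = (-6*a + s)*(-3*a + s)*(3*a + s)*(7*a + s)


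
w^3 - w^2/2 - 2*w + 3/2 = (w - 1)^2*(w + 3/2)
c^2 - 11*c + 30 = (c - 6)*(c - 5)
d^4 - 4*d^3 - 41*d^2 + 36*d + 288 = (d - 8)*(d - 3)*(d + 3)*(d + 4)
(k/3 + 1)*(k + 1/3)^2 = k^3/3 + 11*k^2/9 + 19*k/27 + 1/9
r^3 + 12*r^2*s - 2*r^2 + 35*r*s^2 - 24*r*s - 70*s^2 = (r - 2)*(r + 5*s)*(r + 7*s)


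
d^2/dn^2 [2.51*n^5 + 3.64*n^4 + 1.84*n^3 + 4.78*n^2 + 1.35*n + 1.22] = 50.2*n^3 + 43.68*n^2 + 11.04*n + 9.56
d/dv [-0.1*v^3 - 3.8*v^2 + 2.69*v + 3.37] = -0.3*v^2 - 7.6*v + 2.69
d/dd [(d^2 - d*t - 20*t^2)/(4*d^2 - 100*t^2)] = t/(4*(d^2 + 10*d*t + 25*t^2))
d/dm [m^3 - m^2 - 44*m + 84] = 3*m^2 - 2*m - 44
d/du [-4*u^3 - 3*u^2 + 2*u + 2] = -12*u^2 - 6*u + 2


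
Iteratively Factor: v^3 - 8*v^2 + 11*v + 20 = (v - 5)*(v^2 - 3*v - 4) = (v - 5)*(v + 1)*(v - 4)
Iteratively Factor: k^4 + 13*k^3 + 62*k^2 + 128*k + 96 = (k + 3)*(k^3 + 10*k^2 + 32*k + 32) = (k + 2)*(k + 3)*(k^2 + 8*k + 16) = (k + 2)*(k + 3)*(k + 4)*(k + 4)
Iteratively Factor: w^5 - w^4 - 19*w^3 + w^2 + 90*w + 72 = (w + 1)*(w^4 - 2*w^3 - 17*w^2 + 18*w + 72) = (w - 4)*(w + 1)*(w^3 + 2*w^2 - 9*w - 18) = (w - 4)*(w + 1)*(w + 2)*(w^2 - 9) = (w - 4)*(w + 1)*(w + 2)*(w + 3)*(w - 3)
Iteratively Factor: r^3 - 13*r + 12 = (r - 3)*(r^2 + 3*r - 4) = (r - 3)*(r + 4)*(r - 1)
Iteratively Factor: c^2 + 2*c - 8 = (c + 4)*(c - 2)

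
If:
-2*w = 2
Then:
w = -1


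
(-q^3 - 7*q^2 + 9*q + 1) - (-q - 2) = -q^3 - 7*q^2 + 10*q + 3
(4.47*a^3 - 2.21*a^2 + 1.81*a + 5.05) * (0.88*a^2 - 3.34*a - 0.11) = 3.9336*a^5 - 16.8746*a^4 + 8.4825*a^3 - 1.3583*a^2 - 17.0661*a - 0.5555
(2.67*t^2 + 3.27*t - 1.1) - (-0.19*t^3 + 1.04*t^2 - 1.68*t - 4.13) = 0.19*t^3 + 1.63*t^2 + 4.95*t + 3.03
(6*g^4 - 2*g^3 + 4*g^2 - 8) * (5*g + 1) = 30*g^5 - 4*g^4 + 18*g^3 + 4*g^2 - 40*g - 8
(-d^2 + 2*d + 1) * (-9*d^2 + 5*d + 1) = 9*d^4 - 23*d^3 + 7*d + 1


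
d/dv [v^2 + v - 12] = 2*v + 1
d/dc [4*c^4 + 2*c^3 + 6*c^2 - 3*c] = 16*c^3 + 6*c^2 + 12*c - 3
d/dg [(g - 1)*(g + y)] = 2*g + y - 1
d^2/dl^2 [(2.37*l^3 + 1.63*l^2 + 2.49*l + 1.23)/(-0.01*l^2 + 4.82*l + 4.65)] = (2.16840434497101e-19*l^5 - 110.499616*l^3 - 319.168368*l^2 - 307.810944*l - 16.138704)/(1.0e-6*l^6 - 0.001446*l^5 + 0.695577*l^4 - 110.635388*l^3 - 323.443305*l^2 - 312.66135*l - 100.544625)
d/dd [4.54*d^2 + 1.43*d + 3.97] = 9.08*d + 1.43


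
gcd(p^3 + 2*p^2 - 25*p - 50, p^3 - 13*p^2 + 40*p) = p - 5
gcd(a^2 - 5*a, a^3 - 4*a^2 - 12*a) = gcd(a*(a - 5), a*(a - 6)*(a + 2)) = a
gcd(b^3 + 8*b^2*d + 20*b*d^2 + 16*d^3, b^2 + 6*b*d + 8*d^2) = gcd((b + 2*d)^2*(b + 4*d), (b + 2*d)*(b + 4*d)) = b^2 + 6*b*d + 8*d^2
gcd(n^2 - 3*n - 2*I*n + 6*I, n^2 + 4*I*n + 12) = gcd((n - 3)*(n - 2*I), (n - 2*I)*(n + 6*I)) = n - 2*I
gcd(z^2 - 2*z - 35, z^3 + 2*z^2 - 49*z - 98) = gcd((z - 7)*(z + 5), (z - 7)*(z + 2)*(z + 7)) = z - 7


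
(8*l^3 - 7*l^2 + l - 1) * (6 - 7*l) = -56*l^4 + 97*l^3 - 49*l^2 + 13*l - 6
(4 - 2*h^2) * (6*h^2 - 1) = -12*h^4 + 26*h^2 - 4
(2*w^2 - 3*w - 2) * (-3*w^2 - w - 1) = -6*w^4 + 7*w^3 + 7*w^2 + 5*w + 2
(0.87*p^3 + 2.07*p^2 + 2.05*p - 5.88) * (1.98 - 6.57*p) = -5.7159*p^4 - 11.8773*p^3 - 9.3699*p^2 + 42.6906*p - 11.6424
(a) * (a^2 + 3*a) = a^3 + 3*a^2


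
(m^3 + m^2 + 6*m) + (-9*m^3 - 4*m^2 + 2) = -8*m^3 - 3*m^2 + 6*m + 2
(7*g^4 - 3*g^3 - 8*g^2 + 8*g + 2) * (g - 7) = 7*g^5 - 52*g^4 + 13*g^3 + 64*g^2 - 54*g - 14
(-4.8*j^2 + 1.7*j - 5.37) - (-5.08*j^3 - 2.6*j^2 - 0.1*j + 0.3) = 5.08*j^3 - 2.2*j^2 + 1.8*j - 5.67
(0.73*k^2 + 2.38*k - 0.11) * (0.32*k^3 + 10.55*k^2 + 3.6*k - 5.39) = 0.2336*k^5 + 8.4631*k^4 + 27.7018*k^3 + 3.4728*k^2 - 13.2242*k + 0.5929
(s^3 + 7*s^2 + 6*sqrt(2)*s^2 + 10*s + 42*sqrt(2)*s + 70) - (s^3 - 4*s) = 7*s^2 + 6*sqrt(2)*s^2 + 14*s + 42*sqrt(2)*s + 70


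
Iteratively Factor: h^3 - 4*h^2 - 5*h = (h)*(h^2 - 4*h - 5) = h*(h + 1)*(h - 5)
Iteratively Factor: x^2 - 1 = (x + 1)*(x - 1)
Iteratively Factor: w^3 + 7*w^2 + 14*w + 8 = (w + 4)*(w^2 + 3*w + 2) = (w + 2)*(w + 4)*(w + 1)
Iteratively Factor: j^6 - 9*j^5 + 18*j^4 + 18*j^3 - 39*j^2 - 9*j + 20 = (j - 5)*(j^5 - 4*j^4 - 2*j^3 + 8*j^2 + j - 4) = (j - 5)*(j + 1)*(j^4 - 5*j^3 + 3*j^2 + 5*j - 4) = (j - 5)*(j - 1)*(j + 1)*(j^3 - 4*j^2 - j + 4) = (j - 5)*(j - 1)*(j + 1)^2*(j^2 - 5*j + 4) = (j - 5)*(j - 1)^2*(j + 1)^2*(j - 4)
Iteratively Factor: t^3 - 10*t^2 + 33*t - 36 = (t - 4)*(t^2 - 6*t + 9) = (t - 4)*(t - 3)*(t - 3)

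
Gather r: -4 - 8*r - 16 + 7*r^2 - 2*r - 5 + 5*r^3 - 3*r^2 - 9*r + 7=5*r^3 + 4*r^2 - 19*r - 18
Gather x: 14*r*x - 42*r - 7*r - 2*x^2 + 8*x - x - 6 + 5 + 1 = -49*r - 2*x^2 + x*(14*r + 7)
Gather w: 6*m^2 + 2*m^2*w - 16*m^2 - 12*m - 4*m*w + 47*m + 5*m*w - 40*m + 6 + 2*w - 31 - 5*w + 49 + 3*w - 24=-10*m^2 - 5*m + w*(2*m^2 + m)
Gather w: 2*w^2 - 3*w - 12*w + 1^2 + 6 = 2*w^2 - 15*w + 7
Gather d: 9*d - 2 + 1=9*d - 1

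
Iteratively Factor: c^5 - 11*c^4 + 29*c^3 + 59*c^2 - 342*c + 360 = (c - 4)*(c^4 - 7*c^3 + c^2 + 63*c - 90) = (c - 4)*(c - 2)*(c^3 - 5*c^2 - 9*c + 45) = (c - 5)*(c - 4)*(c - 2)*(c^2 - 9) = (c - 5)*(c - 4)*(c - 2)*(c + 3)*(c - 3)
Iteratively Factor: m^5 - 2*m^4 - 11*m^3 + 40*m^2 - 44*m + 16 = (m - 2)*(m^4 - 11*m^2 + 18*m - 8) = (m - 2)^2*(m^3 + 2*m^2 - 7*m + 4) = (m - 2)^2*(m - 1)*(m^2 + 3*m - 4) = (m - 2)^2*(m - 1)^2*(m + 4)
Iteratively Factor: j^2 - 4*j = (j - 4)*(j)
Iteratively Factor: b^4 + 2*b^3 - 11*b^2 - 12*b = (b + 1)*(b^3 + b^2 - 12*b) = b*(b + 1)*(b^2 + b - 12) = b*(b - 3)*(b + 1)*(b + 4)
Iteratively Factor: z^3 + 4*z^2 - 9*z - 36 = (z - 3)*(z^2 + 7*z + 12) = (z - 3)*(z + 3)*(z + 4)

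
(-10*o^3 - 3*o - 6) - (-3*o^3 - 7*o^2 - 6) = -7*o^3 + 7*o^2 - 3*o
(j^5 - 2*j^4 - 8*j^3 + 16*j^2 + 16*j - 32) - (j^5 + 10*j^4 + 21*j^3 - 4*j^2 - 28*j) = -12*j^4 - 29*j^3 + 20*j^2 + 44*j - 32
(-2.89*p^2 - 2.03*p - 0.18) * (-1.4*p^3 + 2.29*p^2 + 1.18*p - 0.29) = 4.046*p^5 - 3.7761*p^4 - 7.8069*p^3 - 1.9695*p^2 + 0.3763*p + 0.0522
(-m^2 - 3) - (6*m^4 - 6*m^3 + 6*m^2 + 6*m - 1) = -6*m^4 + 6*m^3 - 7*m^2 - 6*m - 2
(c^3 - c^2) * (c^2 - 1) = c^5 - c^4 - c^3 + c^2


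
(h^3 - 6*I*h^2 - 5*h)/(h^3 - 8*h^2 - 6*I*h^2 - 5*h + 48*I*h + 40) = h/(h - 8)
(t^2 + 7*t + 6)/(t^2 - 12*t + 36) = (t^2 + 7*t + 6)/(t^2 - 12*t + 36)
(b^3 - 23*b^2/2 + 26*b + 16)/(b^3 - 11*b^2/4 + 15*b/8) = 4*(2*b^3 - 23*b^2 + 52*b + 32)/(b*(8*b^2 - 22*b + 15))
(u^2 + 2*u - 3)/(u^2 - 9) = (u - 1)/(u - 3)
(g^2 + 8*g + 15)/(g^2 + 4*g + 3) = (g + 5)/(g + 1)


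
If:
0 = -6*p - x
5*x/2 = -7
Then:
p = 7/15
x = -14/5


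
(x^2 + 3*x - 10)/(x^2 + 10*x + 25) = (x - 2)/(x + 5)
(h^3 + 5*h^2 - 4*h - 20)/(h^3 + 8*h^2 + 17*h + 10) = (h - 2)/(h + 1)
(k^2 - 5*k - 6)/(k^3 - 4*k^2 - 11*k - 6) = 1/(k + 1)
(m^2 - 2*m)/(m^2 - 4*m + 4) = m/(m - 2)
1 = 1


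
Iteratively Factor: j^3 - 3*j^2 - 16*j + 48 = (j + 4)*(j^2 - 7*j + 12) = (j - 4)*(j + 4)*(j - 3)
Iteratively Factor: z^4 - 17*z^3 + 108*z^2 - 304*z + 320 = (z - 5)*(z^3 - 12*z^2 + 48*z - 64) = (z - 5)*(z - 4)*(z^2 - 8*z + 16) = (z - 5)*(z - 4)^2*(z - 4)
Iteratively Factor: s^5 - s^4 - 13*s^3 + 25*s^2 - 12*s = (s - 3)*(s^4 + 2*s^3 - 7*s^2 + 4*s) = (s - 3)*(s + 4)*(s^3 - 2*s^2 + s) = s*(s - 3)*(s + 4)*(s^2 - 2*s + 1) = s*(s - 3)*(s - 1)*(s + 4)*(s - 1)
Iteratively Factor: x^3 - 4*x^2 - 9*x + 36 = (x - 3)*(x^2 - x - 12) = (x - 4)*(x - 3)*(x + 3)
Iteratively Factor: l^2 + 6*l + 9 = (l + 3)*(l + 3)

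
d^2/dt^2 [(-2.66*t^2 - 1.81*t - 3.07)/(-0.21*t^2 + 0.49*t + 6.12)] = (0.70707*t^3 + 21.324114*t^2 + 12.061854*t + 197.767094)/(0.009261*t^6 - 0.064827*t^5 - 0.658413*t^4 + 3.660839*t^3 + 19.188036*t^2 - 55.057968*t - 229.220928)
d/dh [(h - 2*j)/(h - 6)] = 2*(j - 3)/(h - 6)^2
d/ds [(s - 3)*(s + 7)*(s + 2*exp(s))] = 2*s^2*exp(s) + 3*s^2 + 12*s*exp(s) + 8*s - 34*exp(s) - 21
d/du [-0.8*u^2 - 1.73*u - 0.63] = -1.6*u - 1.73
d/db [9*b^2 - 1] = 18*b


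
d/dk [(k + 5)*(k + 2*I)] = 2*k + 5 + 2*I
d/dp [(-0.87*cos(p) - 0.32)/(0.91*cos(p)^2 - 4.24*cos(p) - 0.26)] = (-0.7917*cos(p)^2 - 0.5824*cos(p) + 1.1306)*sin(p)/(0.8281*cos(p)^4 - 7.7168*cos(p)^3 + 17.5044*cos(p)^2 + 2.2048*cos(p) + 0.0676)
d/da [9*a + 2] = 9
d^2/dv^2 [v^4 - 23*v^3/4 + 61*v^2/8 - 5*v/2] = 12*v^2 - 69*v/2 + 61/4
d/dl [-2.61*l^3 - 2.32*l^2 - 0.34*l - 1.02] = -7.83*l^2 - 4.64*l - 0.34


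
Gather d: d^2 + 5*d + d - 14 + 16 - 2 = d^2 + 6*d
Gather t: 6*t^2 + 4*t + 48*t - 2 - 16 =6*t^2 + 52*t - 18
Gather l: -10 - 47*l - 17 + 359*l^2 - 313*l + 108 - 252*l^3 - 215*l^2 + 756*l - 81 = -252*l^3 + 144*l^2 + 396*l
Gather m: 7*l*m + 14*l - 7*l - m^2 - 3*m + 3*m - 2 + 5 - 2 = 7*l*m + 7*l - m^2 + 1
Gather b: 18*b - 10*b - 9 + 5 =8*b - 4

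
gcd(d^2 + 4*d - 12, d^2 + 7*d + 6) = d + 6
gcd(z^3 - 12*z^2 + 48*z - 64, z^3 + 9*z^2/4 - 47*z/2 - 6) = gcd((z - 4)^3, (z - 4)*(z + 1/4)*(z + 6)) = z - 4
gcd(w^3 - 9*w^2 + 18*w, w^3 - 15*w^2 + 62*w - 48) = w - 6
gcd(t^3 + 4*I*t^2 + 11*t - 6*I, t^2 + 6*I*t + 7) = t - I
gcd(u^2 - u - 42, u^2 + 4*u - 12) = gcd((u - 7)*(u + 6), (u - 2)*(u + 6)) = u + 6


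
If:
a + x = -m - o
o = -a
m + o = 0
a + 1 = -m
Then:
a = -1/2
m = -1/2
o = 1/2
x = 1/2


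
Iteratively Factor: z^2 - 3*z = (z - 3)*(z)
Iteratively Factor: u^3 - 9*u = (u)*(u^2 - 9) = u*(u + 3)*(u - 3)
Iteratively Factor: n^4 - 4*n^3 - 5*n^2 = (n + 1)*(n^3 - 5*n^2) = n*(n + 1)*(n^2 - 5*n) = n^2*(n + 1)*(n - 5)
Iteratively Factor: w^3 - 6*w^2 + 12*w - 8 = (w - 2)*(w^2 - 4*w + 4) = (w - 2)^2*(w - 2)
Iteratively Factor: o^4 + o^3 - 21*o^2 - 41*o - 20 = (o + 1)*(o^3 - 21*o - 20) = (o + 1)^2*(o^2 - o - 20) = (o + 1)^2*(o + 4)*(o - 5)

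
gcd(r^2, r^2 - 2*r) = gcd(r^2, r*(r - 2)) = r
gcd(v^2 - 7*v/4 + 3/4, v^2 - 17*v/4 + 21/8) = v - 3/4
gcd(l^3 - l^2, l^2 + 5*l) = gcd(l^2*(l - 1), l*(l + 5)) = l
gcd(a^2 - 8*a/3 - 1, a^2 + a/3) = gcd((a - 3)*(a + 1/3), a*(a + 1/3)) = a + 1/3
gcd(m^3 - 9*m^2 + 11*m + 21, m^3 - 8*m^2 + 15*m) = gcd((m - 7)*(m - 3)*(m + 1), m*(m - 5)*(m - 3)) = m - 3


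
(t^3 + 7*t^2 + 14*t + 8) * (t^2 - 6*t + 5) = t^5 + t^4 - 23*t^3 - 41*t^2 + 22*t + 40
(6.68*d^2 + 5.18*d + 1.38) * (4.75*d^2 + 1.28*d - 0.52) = 31.73*d^4 + 33.1554*d^3 + 9.7118*d^2 - 0.9272*d - 0.7176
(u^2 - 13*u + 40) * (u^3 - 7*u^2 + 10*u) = u^5 - 20*u^4 + 141*u^3 - 410*u^2 + 400*u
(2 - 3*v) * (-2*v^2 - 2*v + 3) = 6*v^3 + 2*v^2 - 13*v + 6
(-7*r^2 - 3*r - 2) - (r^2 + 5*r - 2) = -8*r^2 - 8*r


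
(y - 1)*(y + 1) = y^2 - 1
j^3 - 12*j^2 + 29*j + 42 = (j - 7)*(j - 6)*(j + 1)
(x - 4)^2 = x^2 - 8*x + 16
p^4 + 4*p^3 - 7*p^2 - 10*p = p*(p - 2)*(p + 1)*(p + 5)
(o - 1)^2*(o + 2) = o^3 - 3*o + 2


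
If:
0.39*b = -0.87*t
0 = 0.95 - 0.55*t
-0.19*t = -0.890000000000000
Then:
No Solution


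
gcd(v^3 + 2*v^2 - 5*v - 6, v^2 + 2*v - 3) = v + 3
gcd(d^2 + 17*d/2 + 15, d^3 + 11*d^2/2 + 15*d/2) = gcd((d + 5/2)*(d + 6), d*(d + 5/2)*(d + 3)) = d + 5/2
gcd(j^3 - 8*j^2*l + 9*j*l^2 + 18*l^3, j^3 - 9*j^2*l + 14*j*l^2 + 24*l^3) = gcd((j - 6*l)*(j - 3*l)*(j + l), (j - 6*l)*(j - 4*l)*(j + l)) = j^2 - 5*j*l - 6*l^2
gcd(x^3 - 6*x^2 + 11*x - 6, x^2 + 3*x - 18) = x - 3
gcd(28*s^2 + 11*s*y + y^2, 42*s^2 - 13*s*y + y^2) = 1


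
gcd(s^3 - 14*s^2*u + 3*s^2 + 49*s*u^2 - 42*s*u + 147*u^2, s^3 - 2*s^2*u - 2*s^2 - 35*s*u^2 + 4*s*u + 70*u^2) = s - 7*u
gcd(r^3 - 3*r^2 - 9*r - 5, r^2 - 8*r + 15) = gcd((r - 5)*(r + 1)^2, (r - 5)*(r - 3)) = r - 5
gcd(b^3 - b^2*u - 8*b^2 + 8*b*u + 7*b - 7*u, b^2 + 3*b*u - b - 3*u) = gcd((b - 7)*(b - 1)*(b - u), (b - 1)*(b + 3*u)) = b - 1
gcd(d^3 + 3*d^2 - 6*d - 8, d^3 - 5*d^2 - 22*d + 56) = d^2 + 2*d - 8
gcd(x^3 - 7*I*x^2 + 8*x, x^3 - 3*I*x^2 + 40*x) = x^2 - 8*I*x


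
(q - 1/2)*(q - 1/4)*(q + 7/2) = q^3 + 11*q^2/4 - 5*q/2 + 7/16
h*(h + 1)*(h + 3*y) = h^3 + 3*h^2*y + h^2 + 3*h*y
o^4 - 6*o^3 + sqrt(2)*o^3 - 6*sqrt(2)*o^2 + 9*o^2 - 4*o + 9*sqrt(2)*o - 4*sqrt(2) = (o - 4)*(o - 1)^2*(o + sqrt(2))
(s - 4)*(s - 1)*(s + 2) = s^3 - 3*s^2 - 6*s + 8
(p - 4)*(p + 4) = p^2 - 16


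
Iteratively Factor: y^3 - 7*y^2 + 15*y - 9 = (y - 3)*(y^2 - 4*y + 3) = (y - 3)*(y - 1)*(y - 3)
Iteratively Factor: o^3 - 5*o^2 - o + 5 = (o - 5)*(o^2 - 1) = (o - 5)*(o + 1)*(o - 1)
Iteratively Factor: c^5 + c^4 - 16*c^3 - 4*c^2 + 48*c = (c - 2)*(c^4 + 3*c^3 - 10*c^2 - 24*c) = (c - 3)*(c - 2)*(c^3 + 6*c^2 + 8*c) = (c - 3)*(c - 2)*(c + 2)*(c^2 + 4*c) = c*(c - 3)*(c - 2)*(c + 2)*(c + 4)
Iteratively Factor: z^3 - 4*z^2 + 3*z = (z - 1)*(z^2 - 3*z) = z*(z - 1)*(z - 3)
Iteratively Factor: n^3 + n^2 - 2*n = (n)*(n^2 + n - 2) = n*(n + 2)*(n - 1)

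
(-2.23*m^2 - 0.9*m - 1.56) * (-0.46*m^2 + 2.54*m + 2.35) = 1.0258*m^4 - 5.2502*m^3 - 6.8089*m^2 - 6.0774*m - 3.666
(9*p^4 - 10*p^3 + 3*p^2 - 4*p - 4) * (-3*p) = -27*p^5 + 30*p^4 - 9*p^3 + 12*p^2 + 12*p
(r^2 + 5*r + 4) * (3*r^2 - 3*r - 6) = 3*r^4 + 12*r^3 - 9*r^2 - 42*r - 24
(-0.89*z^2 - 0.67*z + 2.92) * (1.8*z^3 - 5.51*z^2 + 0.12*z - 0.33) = -1.602*z^5 + 3.6979*z^4 + 8.8409*z^3 - 15.8759*z^2 + 0.5715*z - 0.9636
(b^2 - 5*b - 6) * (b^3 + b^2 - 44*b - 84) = b^5 - 4*b^4 - 55*b^3 + 130*b^2 + 684*b + 504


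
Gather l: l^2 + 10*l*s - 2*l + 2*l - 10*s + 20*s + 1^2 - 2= l^2 + 10*l*s + 10*s - 1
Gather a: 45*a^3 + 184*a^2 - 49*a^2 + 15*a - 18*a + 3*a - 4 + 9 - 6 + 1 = 45*a^3 + 135*a^2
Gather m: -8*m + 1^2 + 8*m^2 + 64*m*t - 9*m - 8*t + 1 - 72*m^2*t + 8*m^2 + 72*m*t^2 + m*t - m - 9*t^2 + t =m^2*(16 - 72*t) + m*(72*t^2 + 65*t - 18) - 9*t^2 - 7*t + 2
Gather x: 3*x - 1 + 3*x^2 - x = 3*x^2 + 2*x - 1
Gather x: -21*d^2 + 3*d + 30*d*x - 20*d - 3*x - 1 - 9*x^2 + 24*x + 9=-21*d^2 - 17*d - 9*x^2 + x*(30*d + 21) + 8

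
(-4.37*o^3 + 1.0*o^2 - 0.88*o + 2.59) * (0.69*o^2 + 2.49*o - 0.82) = -3.0153*o^5 - 10.1913*o^4 + 5.4662*o^3 - 1.2241*o^2 + 7.1707*o - 2.1238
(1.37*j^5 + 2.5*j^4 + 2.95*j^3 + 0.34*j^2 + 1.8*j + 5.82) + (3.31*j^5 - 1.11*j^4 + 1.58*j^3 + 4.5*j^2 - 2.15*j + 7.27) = 4.68*j^5 + 1.39*j^4 + 4.53*j^3 + 4.84*j^2 - 0.35*j + 13.09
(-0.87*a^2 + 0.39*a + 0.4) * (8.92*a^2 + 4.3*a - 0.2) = -7.7604*a^4 - 0.2622*a^3 + 5.419*a^2 + 1.642*a - 0.08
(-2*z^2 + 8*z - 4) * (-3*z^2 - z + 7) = 6*z^4 - 22*z^3 - 10*z^2 + 60*z - 28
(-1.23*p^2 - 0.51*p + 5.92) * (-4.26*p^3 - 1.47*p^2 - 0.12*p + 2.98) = 5.2398*p^5 + 3.9807*p^4 - 24.3219*p^3 - 12.3066*p^2 - 2.2302*p + 17.6416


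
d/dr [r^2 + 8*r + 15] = 2*r + 8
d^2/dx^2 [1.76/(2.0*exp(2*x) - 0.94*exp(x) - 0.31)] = ((1.6544 - 14.08*exp(x))*(-2.0*exp(2*x) + 0.94*exp(x) + 0.31) - 1.76*(4.0*exp(x) - 0.94)*(8.0*exp(x) - 1.88)*exp(x))*exp(x)/(-2.0*exp(2*x) + 0.94*exp(x) + 0.31)^3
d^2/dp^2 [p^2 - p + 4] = 2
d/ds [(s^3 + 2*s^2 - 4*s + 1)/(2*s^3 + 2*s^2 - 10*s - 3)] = (-2*s^4 - 4*s^3 - 27*s^2 - 16*s + 22)/(4*s^6 + 8*s^5 - 36*s^4 - 52*s^3 + 88*s^2 + 60*s + 9)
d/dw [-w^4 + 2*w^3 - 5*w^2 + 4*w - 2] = -4*w^3 + 6*w^2 - 10*w + 4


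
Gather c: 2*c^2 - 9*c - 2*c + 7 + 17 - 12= 2*c^2 - 11*c + 12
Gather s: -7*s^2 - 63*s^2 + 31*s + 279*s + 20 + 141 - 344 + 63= -70*s^2 + 310*s - 120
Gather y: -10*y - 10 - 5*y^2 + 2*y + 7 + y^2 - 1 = -4*y^2 - 8*y - 4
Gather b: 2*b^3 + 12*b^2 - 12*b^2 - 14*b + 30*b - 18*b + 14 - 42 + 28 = 2*b^3 - 2*b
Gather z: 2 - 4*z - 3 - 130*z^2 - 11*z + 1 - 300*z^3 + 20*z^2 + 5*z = -300*z^3 - 110*z^2 - 10*z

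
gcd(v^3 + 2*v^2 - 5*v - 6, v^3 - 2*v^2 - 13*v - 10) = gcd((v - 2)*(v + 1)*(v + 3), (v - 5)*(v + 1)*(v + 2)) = v + 1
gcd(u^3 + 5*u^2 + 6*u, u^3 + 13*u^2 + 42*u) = u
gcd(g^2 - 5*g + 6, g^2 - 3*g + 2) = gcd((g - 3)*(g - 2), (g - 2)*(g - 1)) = g - 2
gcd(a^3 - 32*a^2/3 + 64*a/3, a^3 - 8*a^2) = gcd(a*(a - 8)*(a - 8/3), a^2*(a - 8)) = a^2 - 8*a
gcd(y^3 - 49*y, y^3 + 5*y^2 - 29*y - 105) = y + 7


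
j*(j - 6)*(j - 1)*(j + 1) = j^4 - 6*j^3 - j^2 + 6*j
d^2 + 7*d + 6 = (d + 1)*(d + 6)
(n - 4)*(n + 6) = n^2 + 2*n - 24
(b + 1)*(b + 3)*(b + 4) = b^3 + 8*b^2 + 19*b + 12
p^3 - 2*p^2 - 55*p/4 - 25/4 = (p - 5)*(p + 1/2)*(p + 5/2)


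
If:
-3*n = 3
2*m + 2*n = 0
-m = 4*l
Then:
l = -1/4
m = 1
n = -1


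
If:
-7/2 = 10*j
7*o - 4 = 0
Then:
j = -7/20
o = 4/7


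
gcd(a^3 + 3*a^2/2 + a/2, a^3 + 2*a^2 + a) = a^2 + a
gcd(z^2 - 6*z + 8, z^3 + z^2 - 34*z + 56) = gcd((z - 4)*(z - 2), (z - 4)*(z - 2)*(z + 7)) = z^2 - 6*z + 8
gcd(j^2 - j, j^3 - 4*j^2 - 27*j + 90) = 1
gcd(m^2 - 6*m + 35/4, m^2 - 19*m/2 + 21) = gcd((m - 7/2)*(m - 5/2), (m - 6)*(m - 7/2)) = m - 7/2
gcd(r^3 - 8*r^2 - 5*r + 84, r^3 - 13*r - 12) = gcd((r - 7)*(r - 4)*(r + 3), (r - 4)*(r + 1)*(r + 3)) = r^2 - r - 12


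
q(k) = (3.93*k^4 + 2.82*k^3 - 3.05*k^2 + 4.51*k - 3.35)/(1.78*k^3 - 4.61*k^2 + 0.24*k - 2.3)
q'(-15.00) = 2.16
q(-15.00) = -26.76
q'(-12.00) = 2.13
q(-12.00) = -20.33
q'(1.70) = -14.81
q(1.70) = -6.52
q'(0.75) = -2.68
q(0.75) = -0.19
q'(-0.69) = 1.20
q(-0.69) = 1.52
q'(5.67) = 0.21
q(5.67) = 25.67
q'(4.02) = -8.10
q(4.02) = 29.52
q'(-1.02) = 1.45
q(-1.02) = 1.07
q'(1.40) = -7.94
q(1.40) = -3.24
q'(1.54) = -10.49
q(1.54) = -4.52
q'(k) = (-5.34*k^2 + 9.22*k - 0.24)*(3.93*k^4 + 2.82*k^3 - 3.05*k^2 + 4.51*k - 3.35)/(1.78*k^3 - 4.61*k^2 + 0.24*k - 2.3)^2 + (15.72*k^3 + 8.46*k^2 - 6.1*k + 4.51)/(1.78*k^3 - 4.61*k^2 + 0.24*k - 2.3)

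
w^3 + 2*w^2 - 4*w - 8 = (w - 2)*(w + 2)^2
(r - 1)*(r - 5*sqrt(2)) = r^2 - 5*sqrt(2)*r - r + 5*sqrt(2)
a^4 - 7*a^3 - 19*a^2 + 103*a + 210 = (a - 7)*(a - 5)*(a + 2)*(a + 3)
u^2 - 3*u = u*(u - 3)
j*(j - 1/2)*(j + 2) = j^3 + 3*j^2/2 - j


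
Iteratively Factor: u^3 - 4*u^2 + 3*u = (u)*(u^2 - 4*u + 3) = u*(u - 1)*(u - 3)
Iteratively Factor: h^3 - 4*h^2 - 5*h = (h)*(h^2 - 4*h - 5) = h*(h - 5)*(h + 1)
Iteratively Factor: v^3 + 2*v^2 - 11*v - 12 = (v - 3)*(v^2 + 5*v + 4) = (v - 3)*(v + 1)*(v + 4)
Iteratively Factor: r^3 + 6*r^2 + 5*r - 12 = (r - 1)*(r^2 + 7*r + 12) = (r - 1)*(r + 3)*(r + 4)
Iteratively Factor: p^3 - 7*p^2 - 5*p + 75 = (p - 5)*(p^2 - 2*p - 15) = (p - 5)*(p + 3)*(p - 5)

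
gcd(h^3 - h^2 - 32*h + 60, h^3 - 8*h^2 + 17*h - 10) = h^2 - 7*h + 10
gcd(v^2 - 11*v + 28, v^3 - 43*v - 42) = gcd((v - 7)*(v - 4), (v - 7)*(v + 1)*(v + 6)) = v - 7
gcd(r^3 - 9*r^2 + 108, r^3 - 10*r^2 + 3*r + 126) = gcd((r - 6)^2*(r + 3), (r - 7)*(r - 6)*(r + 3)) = r^2 - 3*r - 18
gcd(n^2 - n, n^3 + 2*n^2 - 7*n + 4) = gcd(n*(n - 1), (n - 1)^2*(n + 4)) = n - 1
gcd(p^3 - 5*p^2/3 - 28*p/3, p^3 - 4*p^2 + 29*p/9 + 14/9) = 1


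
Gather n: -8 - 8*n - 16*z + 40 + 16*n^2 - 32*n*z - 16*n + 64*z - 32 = 16*n^2 + n*(-32*z - 24) + 48*z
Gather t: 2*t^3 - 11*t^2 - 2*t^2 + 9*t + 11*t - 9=2*t^3 - 13*t^2 + 20*t - 9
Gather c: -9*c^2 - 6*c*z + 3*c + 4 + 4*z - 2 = -9*c^2 + c*(3 - 6*z) + 4*z + 2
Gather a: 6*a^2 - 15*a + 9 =6*a^2 - 15*a + 9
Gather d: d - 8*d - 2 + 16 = 14 - 7*d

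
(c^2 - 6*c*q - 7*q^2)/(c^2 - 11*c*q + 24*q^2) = (c^2 - 6*c*q - 7*q^2)/(c^2 - 11*c*q + 24*q^2)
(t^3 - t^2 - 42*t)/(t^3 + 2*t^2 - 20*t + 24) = t*(t - 7)/(t^2 - 4*t + 4)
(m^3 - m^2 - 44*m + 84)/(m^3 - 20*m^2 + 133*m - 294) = (m^2 + 5*m - 14)/(m^2 - 14*m + 49)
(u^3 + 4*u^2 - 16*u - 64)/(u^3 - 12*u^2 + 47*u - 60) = (u^2 + 8*u + 16)/(u^2 - 8*u + 15)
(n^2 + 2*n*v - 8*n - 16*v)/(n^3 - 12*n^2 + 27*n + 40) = (n + 2*v)/(n^2 - 4*n - 5)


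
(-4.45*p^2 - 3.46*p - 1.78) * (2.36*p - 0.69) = -10.502*p^3 - 5.0951*p^2 - 1.8134*p + 1.2282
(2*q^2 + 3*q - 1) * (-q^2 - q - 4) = -2*q^4 - 5*q^3 - 10*q^2 - 11*q + 4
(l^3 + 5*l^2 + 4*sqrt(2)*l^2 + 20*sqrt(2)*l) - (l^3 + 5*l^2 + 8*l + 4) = 4*sqrt(2)*l^2 - 8*l + 20*sqrt(2)*l - 4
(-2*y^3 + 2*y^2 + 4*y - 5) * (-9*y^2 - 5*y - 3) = 18*y^5 - 8*y^4 - 40*y^3 + 19*y^2 + 13*y + 15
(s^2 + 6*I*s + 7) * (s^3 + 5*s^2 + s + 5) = s^5 + 5*s^4 + 6*I*s^4 + 8*s^3 + 30*I*s^3 + 40*s^2 + 6*I*s^2 + 7*s + 30*I*s + 35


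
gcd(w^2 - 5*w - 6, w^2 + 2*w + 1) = w + 1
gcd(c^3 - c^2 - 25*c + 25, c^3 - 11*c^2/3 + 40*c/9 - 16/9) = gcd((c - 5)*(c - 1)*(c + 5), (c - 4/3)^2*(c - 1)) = c - 1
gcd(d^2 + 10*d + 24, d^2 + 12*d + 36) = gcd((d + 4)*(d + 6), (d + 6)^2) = d + 6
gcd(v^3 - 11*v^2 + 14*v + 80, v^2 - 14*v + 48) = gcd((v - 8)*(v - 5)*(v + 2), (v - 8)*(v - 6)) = v - 8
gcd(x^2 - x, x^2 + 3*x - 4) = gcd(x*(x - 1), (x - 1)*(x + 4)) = x - 1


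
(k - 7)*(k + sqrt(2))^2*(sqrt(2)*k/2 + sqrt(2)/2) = sqrt(2)*k^4/2 - 3*sqrt(2)*k^3 + 2*k^3 - 12*k^2 - 5*sqrt(2)*k^2/2 - 14*k - 6*sqrt(2)*k - 7*sqrt(2)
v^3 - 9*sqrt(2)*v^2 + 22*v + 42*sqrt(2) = (v - 7*sqrt(2))*(v - 3*sqrt(2))*(v + sqrt(2))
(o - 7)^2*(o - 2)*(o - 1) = o^4 - 17*o^3 + 93*o^2 - 175*o + 98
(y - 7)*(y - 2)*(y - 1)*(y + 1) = y^4 - 9*y^3 + 13*y^2 + 9*y - 14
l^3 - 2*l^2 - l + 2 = (l - 2)*(l - 1)*(l + 1)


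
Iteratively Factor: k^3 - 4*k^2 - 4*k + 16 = (k + 2)*(k^2 - 6*k + 8) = (k - 2)*(k + 2)*(k - 4)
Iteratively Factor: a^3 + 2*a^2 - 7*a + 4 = (a + 4)*(a^2 - 2*a + 1) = (a - 1)*(a + 4)*(a - 1)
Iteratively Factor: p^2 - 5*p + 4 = (p - 1)*(p - 4)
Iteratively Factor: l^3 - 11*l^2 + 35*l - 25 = (l - 1)*(l^2 - 10*l + 25) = (l - 5)*(l - 1)*(l - 5)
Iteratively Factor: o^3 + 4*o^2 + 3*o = (o + 1)*(o^2 + 3*o) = (o + 1)*(o + 3)*(o)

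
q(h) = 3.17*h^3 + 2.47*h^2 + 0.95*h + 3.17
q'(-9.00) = 726.80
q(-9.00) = -2116.24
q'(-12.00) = 1311.11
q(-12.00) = -5130.31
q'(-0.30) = 0.32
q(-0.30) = 3.02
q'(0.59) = 7.18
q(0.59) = 5.24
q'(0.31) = 3.40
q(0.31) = 3.80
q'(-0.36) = 0.40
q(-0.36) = 3.00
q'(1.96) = 47.17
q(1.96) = 38.39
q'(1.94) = 46.33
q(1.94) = 37.45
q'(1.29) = 23.15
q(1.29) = 15.31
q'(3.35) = 124.22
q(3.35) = 153.25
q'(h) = 9.51*h^2 + 4.94*h + 0.95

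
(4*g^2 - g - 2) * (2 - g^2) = -4*g^4 + g^3 + 10*g^2 - 2*g - 4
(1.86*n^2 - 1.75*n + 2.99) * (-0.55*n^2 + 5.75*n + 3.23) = -1.023*n^4 + 11.6575*n^3 - 5.6992*n^2 + 11.54*n + 9.6577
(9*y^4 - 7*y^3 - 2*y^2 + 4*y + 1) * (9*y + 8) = 81*y^5 + 9*y^4 - 74*y^3 + 20*y^2 + 41*y + 8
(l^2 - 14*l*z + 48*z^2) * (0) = 0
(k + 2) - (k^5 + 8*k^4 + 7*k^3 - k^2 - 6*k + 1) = -k^5 - 8*k^4 - 7*k^3 + k^2 + 7*k + 1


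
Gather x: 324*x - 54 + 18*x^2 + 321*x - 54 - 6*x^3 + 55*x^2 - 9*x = -6*x^3 + 73*x^2 + 636*x - 108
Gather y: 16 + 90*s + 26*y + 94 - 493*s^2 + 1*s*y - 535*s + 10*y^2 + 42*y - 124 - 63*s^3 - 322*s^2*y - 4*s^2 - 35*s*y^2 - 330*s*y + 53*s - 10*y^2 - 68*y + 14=-63*s^3 - 497*s^2 - 35*s*y^2 - 392*s + y*(-322*s^2 - 329*s)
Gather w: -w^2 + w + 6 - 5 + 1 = -w^2 + w + 2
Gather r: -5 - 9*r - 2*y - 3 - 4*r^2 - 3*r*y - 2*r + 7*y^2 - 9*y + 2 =-4*r^2 + r*(-3*y - 11) + 7*y^2 - 11*y - 6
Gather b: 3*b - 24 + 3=3*b - 21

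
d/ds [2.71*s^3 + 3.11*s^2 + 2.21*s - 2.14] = 8.13*s^2 + 6.22*s + 2.21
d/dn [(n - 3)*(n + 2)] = 2*n - 1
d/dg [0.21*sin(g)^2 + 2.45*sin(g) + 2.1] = (0.42*sin(g) + 2.45)*cos(g)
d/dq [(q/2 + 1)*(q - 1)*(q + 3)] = 3*q^2/2 + 4*q + 1/2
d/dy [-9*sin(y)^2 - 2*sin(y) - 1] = -2*(9*sin(y) + 1)*cos(y)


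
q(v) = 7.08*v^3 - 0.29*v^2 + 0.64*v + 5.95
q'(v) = 21.24*v^2 - 0.58*v + 0.64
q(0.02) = 5.96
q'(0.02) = 0.64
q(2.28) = 89.82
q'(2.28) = 109.73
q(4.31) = 570.17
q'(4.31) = 392.70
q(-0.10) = 5.88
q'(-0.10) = 0.91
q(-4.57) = -678.77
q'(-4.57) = 446.89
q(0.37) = 6.51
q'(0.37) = 3.33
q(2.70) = 144.92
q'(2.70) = 153.91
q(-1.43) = -16.26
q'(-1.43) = 44.90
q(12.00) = 12206.11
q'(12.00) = 3052.24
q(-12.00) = -12277.73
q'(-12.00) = 3066.16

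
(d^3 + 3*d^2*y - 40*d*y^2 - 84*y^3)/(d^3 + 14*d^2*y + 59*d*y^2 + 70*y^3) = (d - 6*y)/(d + 5*y)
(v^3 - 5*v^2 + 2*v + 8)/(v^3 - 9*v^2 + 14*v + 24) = (v - 2)/(v - 6)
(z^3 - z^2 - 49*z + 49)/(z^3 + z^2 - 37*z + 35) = (z - 7)/(z - 5)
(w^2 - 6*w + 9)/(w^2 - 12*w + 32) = (w^2 - 6*w + 9)/(w^2 - 12*w + 32)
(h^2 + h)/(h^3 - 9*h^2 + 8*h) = (h + 1)/(h^2 - 9*h + 8)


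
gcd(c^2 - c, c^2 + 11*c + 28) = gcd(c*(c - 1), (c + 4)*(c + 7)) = 1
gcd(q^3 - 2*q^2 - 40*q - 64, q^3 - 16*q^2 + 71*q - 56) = q - 8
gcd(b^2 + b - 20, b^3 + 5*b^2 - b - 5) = b + 5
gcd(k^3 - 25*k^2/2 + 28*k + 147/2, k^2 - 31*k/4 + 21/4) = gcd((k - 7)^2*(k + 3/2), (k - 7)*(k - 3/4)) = k - 7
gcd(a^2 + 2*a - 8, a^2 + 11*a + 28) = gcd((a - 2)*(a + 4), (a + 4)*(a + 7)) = a + 4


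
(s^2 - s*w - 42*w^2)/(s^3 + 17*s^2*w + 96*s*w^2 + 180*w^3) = (s - 7*w)/(s^2 + 11*s*w + 30*w^2)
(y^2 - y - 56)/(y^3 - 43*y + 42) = (y - 8)/(y^2 - 7*y + 6)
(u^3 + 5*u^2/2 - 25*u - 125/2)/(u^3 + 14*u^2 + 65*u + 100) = (2*u^2 - 5*u - 25)/(2*(u^2 + 9*u + 20))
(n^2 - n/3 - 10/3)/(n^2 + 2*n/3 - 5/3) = (n - 2)/(n - 1)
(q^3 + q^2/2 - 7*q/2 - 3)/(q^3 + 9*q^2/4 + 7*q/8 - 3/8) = 4*(q - 2)/(4*q - 1)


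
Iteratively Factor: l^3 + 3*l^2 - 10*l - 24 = (l - 3)*(l^2 + 6*l + 8) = (l - 3)*(l + 4)*(l + 2)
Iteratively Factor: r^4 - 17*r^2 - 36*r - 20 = (r + 1)*(r^3 - r^2 - 16*r - 20) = (r - 5)*(r + 1)*(r^2 + 4*r + 4) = (r - 5)*(r + 1)*(r + 2)*(r + 2)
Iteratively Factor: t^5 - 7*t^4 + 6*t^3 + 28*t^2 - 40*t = (t + 2)*(t^4 - 9*t^3 + 24*t^2 - 20*t) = (t - 2)*(t + 2)*(t^3 - 7*t^2 + 10*t) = t*(t - 2)*(t + 2)*(t^2 - 7*t + 10) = t*(t - 5)*(t - 2)*(t + 2)*(t - 2)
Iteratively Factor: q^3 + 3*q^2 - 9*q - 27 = (q + 3)*(q^2 - 9) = (q - 3)*(q + 3)*(q + 3)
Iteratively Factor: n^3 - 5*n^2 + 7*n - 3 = (n - 1)*(n^2 - 4*n + 3) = (n - 3)*(n - 1)*(n - 1)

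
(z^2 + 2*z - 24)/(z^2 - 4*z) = (z + 6)/z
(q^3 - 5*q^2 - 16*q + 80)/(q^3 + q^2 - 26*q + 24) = (q^2 - q - 20)/(q^2 + 5*q - 6)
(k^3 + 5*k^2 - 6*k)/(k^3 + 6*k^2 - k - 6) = k/(k + 1)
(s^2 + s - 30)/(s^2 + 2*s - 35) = (s + 6)/(s + 7)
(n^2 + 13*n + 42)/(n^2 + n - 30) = (n + 7)/(n - 5)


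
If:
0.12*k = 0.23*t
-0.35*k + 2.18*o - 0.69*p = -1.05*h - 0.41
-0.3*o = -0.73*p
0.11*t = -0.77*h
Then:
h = -0.142857142857143*t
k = 1.91666666666667*t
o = 0.432828903014543*t - 0.216194741404218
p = 0.177874891649812*t - 0.0888471540017336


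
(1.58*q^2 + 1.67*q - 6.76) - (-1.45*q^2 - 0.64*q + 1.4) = 3.03*q^2 + 2.31*q - 8.16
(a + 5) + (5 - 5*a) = 10 - 4*a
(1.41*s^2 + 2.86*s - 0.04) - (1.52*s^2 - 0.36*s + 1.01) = -0.11*s^2 + 3.22*s - 1.05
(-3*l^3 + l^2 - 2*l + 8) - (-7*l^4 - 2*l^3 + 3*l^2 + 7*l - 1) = 7*l^4 - l^3 - 2*l^2 - 9*l + 9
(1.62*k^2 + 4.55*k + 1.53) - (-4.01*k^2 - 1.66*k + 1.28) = 5.63*k^2 + 6.21*k + 0.25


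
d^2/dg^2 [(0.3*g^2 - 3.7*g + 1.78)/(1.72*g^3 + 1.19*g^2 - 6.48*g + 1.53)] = (1.77504*g^6 - 65.67648*g^5 + 37.814544*g^4 - 41.0897159999998*g^3 + 9.65472000000001*g^2 - 70.0415640000001*g + 71.042112)/(5.088448*g^9 + 10.561488*g^8 - 50.20422*g^7 - 64.315369*g^6 + 207.931104*g^5 + 54.089019*g^4 - 330.807564*g^3 + 201.092949*g^2 - 45.507096*g + 3.581577)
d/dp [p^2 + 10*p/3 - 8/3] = 2*p + 10/3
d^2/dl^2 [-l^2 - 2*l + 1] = -2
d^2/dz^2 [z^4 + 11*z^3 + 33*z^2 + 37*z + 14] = 12*z^2 + 66*z + 66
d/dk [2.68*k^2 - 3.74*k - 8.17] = 5.36*k - 3.74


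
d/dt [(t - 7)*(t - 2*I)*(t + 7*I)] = 3*t^2 + t*(-14 + 10*I) + 14 - 35*I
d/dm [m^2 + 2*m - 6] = 2*m + 2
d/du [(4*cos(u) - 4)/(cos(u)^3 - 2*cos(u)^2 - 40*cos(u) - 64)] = 2*(11*cos(u) - 5*cos(2*u) + cos(3*u) + 203)*sin(u)/((cos(u) - 8)^2*(cos(u) + 2)^2*(cos(u) + 4)^2)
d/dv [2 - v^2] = -2*v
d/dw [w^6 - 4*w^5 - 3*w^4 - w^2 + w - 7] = 6*w^5 - 20*w^4 - 12*w^3 - 2*w + 1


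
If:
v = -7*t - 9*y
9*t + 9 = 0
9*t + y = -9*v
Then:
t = -1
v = 37/40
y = 27/40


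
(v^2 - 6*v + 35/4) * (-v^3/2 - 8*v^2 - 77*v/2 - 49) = -v^5/2 - 5*v^4 + 41*v^3/8 + 112*v^2 - 343*v/8 - 1715/4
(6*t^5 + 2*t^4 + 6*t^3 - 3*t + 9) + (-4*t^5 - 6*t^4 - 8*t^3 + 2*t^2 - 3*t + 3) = 2*t^5 - 4*t^4 - 2*t^3 + 2*t^2 - 6*t + 12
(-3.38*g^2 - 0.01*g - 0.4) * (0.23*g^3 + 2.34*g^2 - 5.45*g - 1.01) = -0.7774*g^5 - 7.9115*g^4 + 18.3056*g^3 + 2.5323*g^2 + 2.1901*g + 0.404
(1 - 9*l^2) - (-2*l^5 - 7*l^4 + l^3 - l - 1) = 2*l^5 + 7*l^4 - l^3 - 9*l^2 + l + 2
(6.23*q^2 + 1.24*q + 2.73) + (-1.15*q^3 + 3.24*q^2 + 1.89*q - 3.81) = -1.15*q^3 + 9.47*q^2 + 3.13*q - 1.08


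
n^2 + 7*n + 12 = (n + 3)*(n + 4)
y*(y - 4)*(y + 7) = y^3 + 3*y^2 - 28*y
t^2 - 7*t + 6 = (t - 6)*(t - 1)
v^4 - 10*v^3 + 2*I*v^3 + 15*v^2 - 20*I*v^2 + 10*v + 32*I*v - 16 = (v - 8)*(v - 2)*(v + I)^2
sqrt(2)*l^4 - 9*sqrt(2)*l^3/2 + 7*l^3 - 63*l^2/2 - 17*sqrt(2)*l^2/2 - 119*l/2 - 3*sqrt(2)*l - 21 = (l - 6)*(l + 1/2)*(l + 7*sqrt(2)/2)*(sqrt(2)*l + sqrt(2))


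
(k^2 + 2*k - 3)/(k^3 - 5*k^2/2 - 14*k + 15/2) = 2*(k - 1)/(2*k^2 - 11*k + 5)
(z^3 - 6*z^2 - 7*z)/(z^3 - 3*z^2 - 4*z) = (z - 7)/(z - 4)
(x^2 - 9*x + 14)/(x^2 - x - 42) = (x - 2)/(x + 6)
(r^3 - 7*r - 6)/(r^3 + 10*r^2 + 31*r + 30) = (r^2 - 2*r - 3)/(r^2 + 8*r + 15)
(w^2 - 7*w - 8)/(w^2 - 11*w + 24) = (w + 1)/(w - 3)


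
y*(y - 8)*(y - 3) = y^3 - 11*y^2 + 24*y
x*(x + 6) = x^2 + 6*x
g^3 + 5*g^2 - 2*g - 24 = (g - 2)*(g + 3)*(g + 4)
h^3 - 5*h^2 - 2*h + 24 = (h - 4)*(h - 3)*(h + 2)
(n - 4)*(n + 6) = n^2 + 2*n - 24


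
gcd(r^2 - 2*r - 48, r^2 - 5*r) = 1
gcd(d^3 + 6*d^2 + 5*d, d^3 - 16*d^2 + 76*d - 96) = 1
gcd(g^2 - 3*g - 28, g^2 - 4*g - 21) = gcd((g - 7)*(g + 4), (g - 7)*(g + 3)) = g - 7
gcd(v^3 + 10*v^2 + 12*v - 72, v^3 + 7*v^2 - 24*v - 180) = v^2 + 12*v + 36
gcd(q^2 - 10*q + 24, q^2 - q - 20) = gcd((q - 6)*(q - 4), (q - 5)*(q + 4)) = 1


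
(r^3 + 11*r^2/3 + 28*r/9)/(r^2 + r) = (9*r^2 + 33*r + 28)/(9*(r + 1))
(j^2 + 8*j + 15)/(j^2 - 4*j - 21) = (j + 5)/(j - 7)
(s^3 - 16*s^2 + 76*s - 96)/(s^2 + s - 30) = (s^3 - 16*s^2 + 76*s - 96)/(s^2 + s - 30)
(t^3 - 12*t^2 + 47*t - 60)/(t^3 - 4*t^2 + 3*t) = (t^2 - 9*t + 20)/(t*(t - 1))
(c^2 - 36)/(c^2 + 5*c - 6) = (c - 6)/(c - 1)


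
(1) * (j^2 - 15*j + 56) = j^2 - 15*j + 56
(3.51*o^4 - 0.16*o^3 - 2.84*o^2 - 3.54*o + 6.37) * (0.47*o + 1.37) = 1.6497*o^5 + 4.7335*o^4 - 1.554*o^3 - 5.5546*o^2 - 1.8559*o + 8.7269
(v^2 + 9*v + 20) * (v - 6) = v^3 + 3*v^2 - 34*v - 120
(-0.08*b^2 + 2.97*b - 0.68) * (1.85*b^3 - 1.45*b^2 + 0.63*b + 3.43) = -0.148*b^5 + 5.6105*b^4 - 5.6149*b^3 + 2.5827*b^2 + 9.7587*b - 2.3324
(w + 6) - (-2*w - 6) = 3*w + 12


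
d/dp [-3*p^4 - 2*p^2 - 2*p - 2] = -12*p^3 - 4*p - 2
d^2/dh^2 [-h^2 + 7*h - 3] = -2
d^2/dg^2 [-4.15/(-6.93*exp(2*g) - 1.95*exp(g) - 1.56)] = (4.15*(13.86*exp(g) + 1.95)*(27.72*exp(g) + 3.9)*exp(g) - (115.038*exp(g) + 8.0925)*(6.93*exp(2*g) + 1.95*exp(g) + 1.56))*exp(g)/(6.93*exp(2*g) + 1.95*exp(g) + 1.56)^3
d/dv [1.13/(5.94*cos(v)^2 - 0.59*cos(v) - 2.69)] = (13.4244*cos(v) - 0.6667)*sin(v)/(-5.94*cos(v)^2 + 0.59*cos(v) + 2.69)^2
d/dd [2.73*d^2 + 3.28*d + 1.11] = 5.46*d + 3.28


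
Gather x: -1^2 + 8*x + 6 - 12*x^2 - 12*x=-12*x^2 - 4*x + 5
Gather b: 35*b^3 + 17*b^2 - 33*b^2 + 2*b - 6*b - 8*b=35*b^3 - 16*b^2 - 12*b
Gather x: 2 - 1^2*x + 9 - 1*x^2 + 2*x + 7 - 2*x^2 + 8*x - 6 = -3*x^2 + 9*x + 12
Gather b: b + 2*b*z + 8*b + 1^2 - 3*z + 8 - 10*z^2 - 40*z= b*(2*z + 9) - 10*z^2 - 43*z + 9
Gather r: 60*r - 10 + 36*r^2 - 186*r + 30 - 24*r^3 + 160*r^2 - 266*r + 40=-24*r^3 + 196*r^2 - 392*r + 60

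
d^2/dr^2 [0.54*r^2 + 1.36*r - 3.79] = 1.08000000000000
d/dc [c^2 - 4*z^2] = 2*c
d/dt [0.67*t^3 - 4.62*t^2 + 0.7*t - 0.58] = 2.01*t^2 - 9.24*t + 0.7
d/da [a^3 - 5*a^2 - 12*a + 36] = 3*a^2 - 10*a - 12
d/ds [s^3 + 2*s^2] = s*(3*s + 4)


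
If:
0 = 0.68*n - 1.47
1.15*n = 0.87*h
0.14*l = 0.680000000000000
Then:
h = 2.86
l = 4.86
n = 2.16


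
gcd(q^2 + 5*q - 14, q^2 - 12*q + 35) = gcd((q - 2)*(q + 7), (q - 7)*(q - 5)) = 1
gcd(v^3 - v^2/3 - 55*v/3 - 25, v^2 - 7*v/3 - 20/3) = v + 5/3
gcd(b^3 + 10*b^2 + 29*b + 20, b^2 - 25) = b + 5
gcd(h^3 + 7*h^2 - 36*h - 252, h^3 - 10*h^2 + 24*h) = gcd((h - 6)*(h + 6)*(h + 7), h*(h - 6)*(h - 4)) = h - 6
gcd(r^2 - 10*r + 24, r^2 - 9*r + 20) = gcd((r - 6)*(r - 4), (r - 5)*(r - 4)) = r - 4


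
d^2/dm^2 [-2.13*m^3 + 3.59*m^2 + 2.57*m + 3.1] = 7.18 - 12.78*m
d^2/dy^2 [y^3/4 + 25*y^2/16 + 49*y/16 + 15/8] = 3*y/2 + 25/8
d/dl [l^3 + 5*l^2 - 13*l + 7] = 3*l^2 + 10*l - 13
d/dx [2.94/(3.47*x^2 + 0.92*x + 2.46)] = (-20.4036*x - 2.7048)/(3.47*x^2 + 0.92*x + 2.46)^2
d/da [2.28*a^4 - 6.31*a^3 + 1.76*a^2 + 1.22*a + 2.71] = 9.12*a^3 - 18.93*a^2 + 3.52*a + 1.22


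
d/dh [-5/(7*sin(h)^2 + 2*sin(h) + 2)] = 10*(7*sin(h) + 1)*cos(h)/(7*sin(h)^2 + 2*sin(h) + 2)^2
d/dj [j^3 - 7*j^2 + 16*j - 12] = 3*j^2 - 14*j + 16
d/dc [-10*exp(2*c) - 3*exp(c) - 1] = (-20*exp(c) - 3)*exp(c)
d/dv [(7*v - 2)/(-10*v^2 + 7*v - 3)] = (70*v^2 - 40*v - 7)/(100*v^4 - 140*v^3 + 109*v^2 - 42*v + 9)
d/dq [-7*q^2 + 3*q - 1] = 3 - 14*q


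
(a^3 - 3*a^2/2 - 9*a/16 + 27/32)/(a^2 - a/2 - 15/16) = (8*a^2 - 18*a + 9)/(2*(4*a - 5))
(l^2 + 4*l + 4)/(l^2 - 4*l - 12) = (l + 2)/(l - 6)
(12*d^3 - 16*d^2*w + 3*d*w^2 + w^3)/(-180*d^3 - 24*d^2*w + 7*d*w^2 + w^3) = (2*d^2 - 3*d*w + w^2)/(-30*d^2 + d*w + w^2)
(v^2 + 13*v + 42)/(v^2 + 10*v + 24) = (v + 7)/(v + 4)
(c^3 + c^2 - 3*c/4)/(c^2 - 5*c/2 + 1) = c*(2*c + 3)/(2*(c - 2))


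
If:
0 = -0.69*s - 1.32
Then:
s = -1.91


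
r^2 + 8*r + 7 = (r + 1)*(r + 7)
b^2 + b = b*(b + 1)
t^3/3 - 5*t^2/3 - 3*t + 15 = (t/3 + 1)*(t - 5)*(t - 3)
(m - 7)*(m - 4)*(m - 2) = m^3 - 13*m^2 + 50*m - 56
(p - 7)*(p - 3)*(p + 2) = p^3 - 8*p^2 + p + 42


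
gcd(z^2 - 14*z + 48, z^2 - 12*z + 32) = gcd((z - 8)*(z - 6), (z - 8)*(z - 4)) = z - 8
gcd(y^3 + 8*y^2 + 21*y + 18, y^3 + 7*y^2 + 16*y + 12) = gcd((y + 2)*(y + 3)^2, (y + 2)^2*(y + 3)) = y^2 + 5*y + 6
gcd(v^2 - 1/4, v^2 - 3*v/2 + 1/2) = v - 1/2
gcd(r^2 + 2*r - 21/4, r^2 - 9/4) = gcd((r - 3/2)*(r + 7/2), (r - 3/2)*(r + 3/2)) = r - 3/2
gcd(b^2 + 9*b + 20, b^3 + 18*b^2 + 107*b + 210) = b + 5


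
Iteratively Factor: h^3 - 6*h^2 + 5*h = (h - 1)*(h^2 - 5*h) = h*(h - 1)*(h - 5)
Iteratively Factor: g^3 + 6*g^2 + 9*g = (g + 3)*(g^2 + 3*g) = g*(g + 3)*(g + 3)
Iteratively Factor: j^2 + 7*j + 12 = (j + 4)*(j + 3)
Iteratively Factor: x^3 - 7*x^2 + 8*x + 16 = (x - 4)*(x^2 - 3*x - 4) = (x - 4)*(x + 1)*(x - 4)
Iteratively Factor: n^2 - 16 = (n - 4)*(n + 4)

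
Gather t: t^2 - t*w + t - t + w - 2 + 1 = t^2 - t*w + w - 1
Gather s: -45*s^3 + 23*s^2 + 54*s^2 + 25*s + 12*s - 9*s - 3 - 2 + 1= -45*s^3 + 77*s^2 + 28*s - 4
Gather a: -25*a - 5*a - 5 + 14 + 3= 12 - 30*a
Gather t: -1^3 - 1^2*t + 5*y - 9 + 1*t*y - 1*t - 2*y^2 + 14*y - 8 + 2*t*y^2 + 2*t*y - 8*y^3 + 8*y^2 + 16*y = t*(2*y^2 + 3*y - 2) - 8*y^3 + 6*y^2 + 35*y - 18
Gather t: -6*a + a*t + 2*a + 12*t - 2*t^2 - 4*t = -4*a - 2*t^2 + t*(a + 8)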